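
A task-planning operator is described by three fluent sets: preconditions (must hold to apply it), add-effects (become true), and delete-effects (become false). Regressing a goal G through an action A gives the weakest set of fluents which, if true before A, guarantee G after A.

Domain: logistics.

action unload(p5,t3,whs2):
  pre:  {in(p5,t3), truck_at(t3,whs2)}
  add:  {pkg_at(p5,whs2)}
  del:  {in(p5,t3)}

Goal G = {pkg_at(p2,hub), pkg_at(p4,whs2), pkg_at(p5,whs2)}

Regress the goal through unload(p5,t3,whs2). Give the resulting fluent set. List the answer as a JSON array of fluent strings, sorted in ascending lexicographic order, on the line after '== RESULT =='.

Compute (G \ add) ∪ pre:
  G ∩ del = {}  (empty — regression defined)
  G \ add = {pkg_at(p2,hub), pkg_at(p4,whs2), pkg_at(p5,whs2)} \ {pkg_at(p5,whs2)} = {pkg_at(p2,hub), pkg_at(p4,whs2)}
  ∪ pre   = {pkg_at(p2,hub), pkg_at(p4,whs2)} ∪ {in(p5,t3), truck_at(t3,whs2)}
          = {in(p5,t3), pkg_at(p2,hub), pkg_at(p4,whs2), truck_at(t3,whs2)}

== RESULT ==
["in(p5,t3)", "pkg_at(p2,hub)", "pkg_at(p4,whs2)", "truck_at(t3,whs2)"]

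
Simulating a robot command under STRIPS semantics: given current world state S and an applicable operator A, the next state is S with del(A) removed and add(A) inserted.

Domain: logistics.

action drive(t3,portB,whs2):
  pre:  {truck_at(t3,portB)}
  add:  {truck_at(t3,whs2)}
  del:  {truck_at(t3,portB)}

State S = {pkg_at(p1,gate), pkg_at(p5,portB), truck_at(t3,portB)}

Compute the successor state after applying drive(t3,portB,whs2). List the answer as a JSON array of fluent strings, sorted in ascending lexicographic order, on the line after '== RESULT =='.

Progress:
  pre ⊆ S: {truck_at(t3,portB)} ⊆ S  — applicable
  S \ del = {pkg_at(p1,gate), pkg_at(p5,portB)}
  ∪ add   = {pkg_at(p1,gate), pkg_at(p5,portB), truck_at(t3,whs2)}

== RESULT ==
["pkg_at(p1,gate)", "pkg_at(p5,portB)", "truck_at(t3,whs2)"]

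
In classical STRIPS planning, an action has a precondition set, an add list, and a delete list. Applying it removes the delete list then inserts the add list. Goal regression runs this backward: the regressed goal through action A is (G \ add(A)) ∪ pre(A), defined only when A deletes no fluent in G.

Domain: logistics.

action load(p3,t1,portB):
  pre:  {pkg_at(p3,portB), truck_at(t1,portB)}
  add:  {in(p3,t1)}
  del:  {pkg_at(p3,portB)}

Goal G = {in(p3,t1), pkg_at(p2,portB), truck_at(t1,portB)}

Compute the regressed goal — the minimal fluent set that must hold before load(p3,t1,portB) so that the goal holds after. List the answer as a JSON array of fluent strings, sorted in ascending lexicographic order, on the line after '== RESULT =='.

Regress:
  G ∩ del = {}  (empty — regression defined)
  G \ add = {in(p3,t1), pkg_at(p2,portB), truck_at(t1,portB)} \ {in(p3,t1)} = {pkg_at(p2,portB), truck_at(t1,portB)}
  ∪ pre   = {pkg_at(p2,portB), truck_at(t1,portB)} ∪ {pkg_at(p3,portB), truck_at(t1,portB)}
          = {pkg_at(p2,portB), pkg_at(p3,portB), truck_at(t1,portB)}

== RESULT ==
["pkg_at(p2,portB)", "pkg_at(p3,portB)", "truck_at(t1,portB)"]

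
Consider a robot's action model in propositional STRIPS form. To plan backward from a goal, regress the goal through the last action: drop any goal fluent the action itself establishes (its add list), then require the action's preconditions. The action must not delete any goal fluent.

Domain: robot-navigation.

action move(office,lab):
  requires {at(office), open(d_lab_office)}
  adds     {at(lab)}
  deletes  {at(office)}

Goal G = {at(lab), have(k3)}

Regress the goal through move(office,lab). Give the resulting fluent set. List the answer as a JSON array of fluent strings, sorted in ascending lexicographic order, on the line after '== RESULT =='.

Compute (G \ add) ∪ pre:
  G ∩ del = {}  (empty — regression defined)
  G \ add = {at(lab), have(k3)} \ {at(lab)} = {have(k3)}
  ∪ pre   = {have(k3)} ∪ {at(office), open(d_lab_office)}
          = {at(office), have(k3), open(d_lab_office)}

== RESULT ==
["at(office)", "have(k3)", "open(d_lab_office)"]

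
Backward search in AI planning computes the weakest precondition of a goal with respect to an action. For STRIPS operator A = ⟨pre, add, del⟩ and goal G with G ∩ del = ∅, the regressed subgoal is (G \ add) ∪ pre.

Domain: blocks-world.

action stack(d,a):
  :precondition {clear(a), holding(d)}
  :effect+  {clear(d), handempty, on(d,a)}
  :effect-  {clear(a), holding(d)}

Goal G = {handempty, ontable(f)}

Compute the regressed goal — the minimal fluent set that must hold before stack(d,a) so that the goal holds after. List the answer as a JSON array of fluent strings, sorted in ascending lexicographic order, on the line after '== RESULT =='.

Compute (G \ add) ∪ pre:
  G ∩ del = {}  (empty — regression defined)
  G \ add = {handempty, ontable(f)} \ {clear(d), handempty, on(d,a)} = {ontable(f)}
  ∪ pre   = {ontable(f)} ∪ {clear(a), holding(d)}
          = {clear(a), holding(d), ontable(f)}

== RESULT ==
["clear(a)", "holding(d)", "ontable(f)"]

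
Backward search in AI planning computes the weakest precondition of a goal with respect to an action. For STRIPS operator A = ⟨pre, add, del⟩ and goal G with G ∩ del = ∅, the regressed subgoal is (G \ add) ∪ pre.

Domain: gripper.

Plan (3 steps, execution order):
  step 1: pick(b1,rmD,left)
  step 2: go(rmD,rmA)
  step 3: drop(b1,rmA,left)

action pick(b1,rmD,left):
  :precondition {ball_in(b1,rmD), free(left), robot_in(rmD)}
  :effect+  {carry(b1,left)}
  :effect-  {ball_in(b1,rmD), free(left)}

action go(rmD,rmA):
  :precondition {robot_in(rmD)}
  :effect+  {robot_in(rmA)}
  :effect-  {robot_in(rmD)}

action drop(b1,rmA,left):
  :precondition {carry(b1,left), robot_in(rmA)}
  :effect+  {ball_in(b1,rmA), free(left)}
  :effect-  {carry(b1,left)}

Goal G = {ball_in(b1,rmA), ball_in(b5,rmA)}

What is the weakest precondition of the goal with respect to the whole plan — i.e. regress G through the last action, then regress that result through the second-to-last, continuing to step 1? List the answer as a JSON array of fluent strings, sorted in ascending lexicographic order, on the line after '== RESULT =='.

Regress step by step:
  through step 3 (drop(b1,rmA,left)): drop {ball_in(b1,rmA)}, keep {ball_in(b5,rmA)}, require {carry(b1,left), robot_in(rmA)}
    → {ball_in(b5,rmA), carry(b1,left), robot_in(rmA)}
  through step 2 (go(rmD,rmA)): drop {robot_in(rmA)}, keep {ball_in(b5,rmA), carry(b1,left)}, require {robot_in(rmD)}
    → {ball_in(b5,rmA), carry(b1,left), robot_in(rmD)}
  through step 1 (pick(b1,rmD,left)): drop {carry(b1,left)}, keep {ball_in(b5,rmA), robot_in(rmD)}, require {ball_in(b1,rmD), free(left), robot_in(rmD)}
    → {ball_in(b1,rmD), ball_in(b5,rmA), free(left), robot_in(rmD)}

== RESULT ==
["ball_in(b1,rmD)", "ball_in(b5,rmA)", "free(left)", "robot_in(rmD)"]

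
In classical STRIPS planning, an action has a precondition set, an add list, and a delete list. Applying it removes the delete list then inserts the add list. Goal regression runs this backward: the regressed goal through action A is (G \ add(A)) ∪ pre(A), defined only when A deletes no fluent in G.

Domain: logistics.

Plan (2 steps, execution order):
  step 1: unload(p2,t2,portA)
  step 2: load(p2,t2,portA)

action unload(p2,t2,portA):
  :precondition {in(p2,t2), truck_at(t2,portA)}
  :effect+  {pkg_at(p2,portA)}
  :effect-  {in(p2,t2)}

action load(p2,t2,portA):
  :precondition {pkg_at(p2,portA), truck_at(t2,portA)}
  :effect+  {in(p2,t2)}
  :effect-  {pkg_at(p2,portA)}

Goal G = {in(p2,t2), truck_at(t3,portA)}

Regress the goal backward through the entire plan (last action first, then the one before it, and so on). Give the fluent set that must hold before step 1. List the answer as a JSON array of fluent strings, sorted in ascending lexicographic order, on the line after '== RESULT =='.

Regress step by step:
  through step 2 (load(p2,t2,portA)): drop {in(p2,t2)}, keep {truck_at(t3,portA)}, require {pkg_at(p2,portA), truck_at(t2,portA)}
    → {pkg_at(p2,portA), truck_at(t2,portA), truck_at(t3,portA)}
  through step 1 (unload(p2,t2,portA)): drop {pkg_at(p2,portA)}, keep {truck_at(t2,portA), truck_at(t3,portA)}, require {in(p2,t2), truck_at(t2,portA)}
    → {in(p2,t2), truck_at(t2,portA), truck_at(t3,portA)}

== RESULT ==
["in(p2,t2)", "truck_at(t2,portA)", "truck_at(t3,portA)"]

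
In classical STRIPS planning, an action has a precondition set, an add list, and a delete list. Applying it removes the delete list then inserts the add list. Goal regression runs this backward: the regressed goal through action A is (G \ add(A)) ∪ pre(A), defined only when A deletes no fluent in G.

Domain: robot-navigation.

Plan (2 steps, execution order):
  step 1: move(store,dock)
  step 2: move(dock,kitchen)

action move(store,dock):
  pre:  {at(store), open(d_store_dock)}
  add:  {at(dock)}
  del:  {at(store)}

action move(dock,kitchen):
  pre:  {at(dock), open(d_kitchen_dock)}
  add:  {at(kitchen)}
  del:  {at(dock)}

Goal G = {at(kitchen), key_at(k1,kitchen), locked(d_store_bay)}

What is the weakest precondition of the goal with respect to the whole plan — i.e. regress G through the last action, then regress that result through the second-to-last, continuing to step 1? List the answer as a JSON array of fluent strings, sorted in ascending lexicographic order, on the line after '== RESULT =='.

Regress step by step:
  through step 2 (move(dock,kitchen)): drop {at(kitchen)}, keep {key_at(k1,kitchen), locked(d_store_bay)}, require {at(dock), open(d_kitchen_dock)}
    → {at(dock), key_at(k1,kitchen), locked(d_store_bay), open(d_kitchen_dock)}
  through step 1 (move(store,dock)): drop {at(dock)}, keep {key_at(k1,kitchen), locked(d_store_bay), open(d_kitchen_dock)}, require {at(store), open(d_store_dock)}
    → {at(store), key_at(k1,kitchen), locked(d_store_bay), open(d_kitchen_dock), open(d_store_dock)}

== RESULT ==
["at(store)", "key_at(k1,kitchen)", "locked(d_store_bay)", "open(d_kitchen_dock)", "open(d_store_dock)"]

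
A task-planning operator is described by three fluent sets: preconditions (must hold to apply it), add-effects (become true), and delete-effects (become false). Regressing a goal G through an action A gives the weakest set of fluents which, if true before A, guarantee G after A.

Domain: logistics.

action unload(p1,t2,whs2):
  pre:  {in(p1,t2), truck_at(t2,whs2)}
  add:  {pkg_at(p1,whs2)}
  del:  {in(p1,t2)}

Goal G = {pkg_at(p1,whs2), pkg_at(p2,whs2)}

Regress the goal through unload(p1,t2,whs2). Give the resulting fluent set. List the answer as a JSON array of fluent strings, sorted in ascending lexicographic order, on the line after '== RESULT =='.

Compute (G \ add) ∪ pre:
  G ∩ del = {}  (empty — regression defined)
  G \ add = {pkg_at(p1,whs2), pkg_at(p2,whs2)} \ {pkg_at(p1,whs2)} = {pkg_at(p2,whs2)}
  ∪ pre   = {pkg_at(p2,whs2)} ∪ {in(p1,t2), truck_at(t2,whs2)}
          = {in(p1,t2), pkg_at(p2,whs2), truck_at(t2,whs2)}

== RESULT ==
["in(p1,t2)", "pkg_at(p2,whs2)", "truck_at(t2,whs2)"]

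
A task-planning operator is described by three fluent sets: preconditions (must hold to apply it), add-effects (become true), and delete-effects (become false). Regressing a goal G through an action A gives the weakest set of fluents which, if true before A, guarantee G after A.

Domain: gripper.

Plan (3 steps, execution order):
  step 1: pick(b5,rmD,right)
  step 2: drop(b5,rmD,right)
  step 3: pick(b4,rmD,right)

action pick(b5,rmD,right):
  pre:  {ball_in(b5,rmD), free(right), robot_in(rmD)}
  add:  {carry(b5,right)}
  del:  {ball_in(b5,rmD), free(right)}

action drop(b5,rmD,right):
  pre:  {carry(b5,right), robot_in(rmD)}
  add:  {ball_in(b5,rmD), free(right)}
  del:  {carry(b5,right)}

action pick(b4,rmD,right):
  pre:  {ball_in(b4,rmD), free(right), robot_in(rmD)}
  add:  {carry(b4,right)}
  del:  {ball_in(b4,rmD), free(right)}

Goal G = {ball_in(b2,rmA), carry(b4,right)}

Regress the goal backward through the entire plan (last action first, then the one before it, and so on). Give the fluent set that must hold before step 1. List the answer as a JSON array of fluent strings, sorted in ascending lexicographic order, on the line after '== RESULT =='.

Regress step by step:
  through step 3 (pick(b4,rmD,right)): drop {carry(b4,right)}, keep {ball_in(b2,rmA)}, require {ball_in(b4,rmD), free(right), robot_in(rmD)}
    → {ball_in(b2,rmA), ball_in(b4,rmD), free(right), robot_in(rmD)}
  through step 2 (drop(b5,rmD,right)): drop {free(right)}, keep {ball_in(b2,rmA), ball_in(b4,rmD), robot_in(rmD)}, require {carry(b5,right), robot_in(rmD)}
    → {ball_in(b2,rmA), ball_in(b4,rmD), carry(b5,right), robot_in(rmD)}
  through step 1 (pick(b5,rmD,right)): drop {carry(b5,right)}, keep {ball_in(b2,rmA), ball_in(b4,rmD), robot_in(rmD)}, require {ball_in(b5,rmD), free(right), robot_in(rmD)}
    → {ball_in(b2,rmA), ball_in(b4,rmD), ball_in(b5,rmD), free(right), robot_in(rmD)}

== RESULT ==
["ball_in(b2,rmA)", "ball_in(b4,rmD)", "ball_in(b5,rmD)", "free(right)", "robot_in(rmD)"]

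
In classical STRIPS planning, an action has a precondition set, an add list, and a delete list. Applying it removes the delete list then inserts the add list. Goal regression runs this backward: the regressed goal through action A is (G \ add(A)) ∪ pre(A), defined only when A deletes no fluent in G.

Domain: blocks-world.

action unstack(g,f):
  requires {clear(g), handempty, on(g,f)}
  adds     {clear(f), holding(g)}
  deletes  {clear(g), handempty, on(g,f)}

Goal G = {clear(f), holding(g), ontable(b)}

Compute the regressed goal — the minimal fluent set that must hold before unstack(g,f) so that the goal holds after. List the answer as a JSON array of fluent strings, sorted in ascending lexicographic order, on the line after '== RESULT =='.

Regress:
  G ∩ del = {}  (empty — regression defined)
  G \ add = {clear(f), holding(g), ontable(b)} \ {clear(f), holding(g)} = {ontable(b)}
  ∪ pre   = {ontable(b)} ∪ {clear(g), handempty, on(g,f)}
          = {clear(g), handempty, on(g,f), ontable(b)}

== RESULT ==
["clear(g)", "handempty", "on(g,f)", "ontable(b)"]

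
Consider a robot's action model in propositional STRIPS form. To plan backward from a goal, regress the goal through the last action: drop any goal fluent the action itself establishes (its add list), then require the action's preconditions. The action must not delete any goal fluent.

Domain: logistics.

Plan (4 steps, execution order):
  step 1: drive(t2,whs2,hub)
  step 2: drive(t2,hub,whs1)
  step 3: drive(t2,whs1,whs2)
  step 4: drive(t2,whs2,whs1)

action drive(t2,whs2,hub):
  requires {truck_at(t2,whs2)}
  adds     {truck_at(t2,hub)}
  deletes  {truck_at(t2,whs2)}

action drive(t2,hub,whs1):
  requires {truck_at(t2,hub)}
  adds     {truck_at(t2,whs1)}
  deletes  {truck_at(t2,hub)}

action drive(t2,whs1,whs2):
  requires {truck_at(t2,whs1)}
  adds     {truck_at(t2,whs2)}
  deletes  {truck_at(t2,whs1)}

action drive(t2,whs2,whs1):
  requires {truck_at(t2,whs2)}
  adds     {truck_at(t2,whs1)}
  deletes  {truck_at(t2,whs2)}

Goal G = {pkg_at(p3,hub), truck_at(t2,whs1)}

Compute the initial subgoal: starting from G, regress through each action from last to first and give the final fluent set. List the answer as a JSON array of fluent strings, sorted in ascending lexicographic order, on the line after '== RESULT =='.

Regress step by step:
  through step 4 (drive(t2,whs2,whs1)): drop {truck_at(t2,whs1)}, keep {pkg_at(p3,hub)}, require {truck_at(t2,whs2)}
    → {pkg_at(p3,hub), truck_at(t2,whs2)}
  through step 3 (drive(t2,whs1,whs2)): drop {truck_at(t2,whs2)}, keep {pkg_at(p3,hub)}, require {truck_at(t2,whs1)}
    → {pkg_at(p3,hub), truck_at(t2,whs1)}
  through step 2 (drive(t2,hub,whs1)): drop {truck_at(t2,whs1)}, keep {pkg_at(p3,hub)}, require {truck_at(t2,hub)}
    → {pkg_at(p3,hub), truck_at(t2,hub)}
  through step 1 (drive(t2,whs2,hub)): drop {truck_at(t2,hub)}, keep {pkg_at(p3,hub)}, require {truck_at(t2,whs2)}
    → {pkg_at(p3,hub), truck_at(t2,whs2)}

== RESULT ==
["pkg_at(p3,hub)", "truck_at(t2,whs2)"]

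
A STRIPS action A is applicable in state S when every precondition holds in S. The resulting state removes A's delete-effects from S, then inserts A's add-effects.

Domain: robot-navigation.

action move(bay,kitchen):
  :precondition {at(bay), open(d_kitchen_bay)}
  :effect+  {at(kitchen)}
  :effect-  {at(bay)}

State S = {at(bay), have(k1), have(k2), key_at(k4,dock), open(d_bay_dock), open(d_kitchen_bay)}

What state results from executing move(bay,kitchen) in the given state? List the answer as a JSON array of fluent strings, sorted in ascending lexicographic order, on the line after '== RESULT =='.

Progress:
  pre ⊆ S: {at(bay), open(d_kitchen_bay)} ⊆ S  — applicable
  S \ del = {have(k1), have(k2), key_at(k4,dock), open(d_bay_dock), open(d_kitchen_bay)}
  ∪ add   = {at(kitchen), have(k1), have(k2), key_at(k4,dock), open(d_bay_dock), open(d_kitchen_bay)}

== RESULT ==
["at(kitchen)", "have(k1)", "have(k2)", "key_at(k4,dock)", "open(d_bay_dock)", "open(d_kitchen_bay)"]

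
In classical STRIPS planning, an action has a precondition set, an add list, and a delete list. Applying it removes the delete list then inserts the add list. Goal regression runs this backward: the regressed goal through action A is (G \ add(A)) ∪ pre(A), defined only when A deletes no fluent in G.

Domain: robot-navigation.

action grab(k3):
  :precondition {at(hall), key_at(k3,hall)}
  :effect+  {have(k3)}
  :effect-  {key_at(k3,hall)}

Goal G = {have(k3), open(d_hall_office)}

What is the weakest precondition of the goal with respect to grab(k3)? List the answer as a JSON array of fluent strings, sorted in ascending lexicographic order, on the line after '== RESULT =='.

Regress:
  G ∩ del = {}  (empty — regression defined)
  G \ add = {have(k3), open(d_hall_office)} \ {have(k3)} = {open(d_hall_office)}
  ∪ pre   = {open(d_hall_office)} ∪ {at(hall), key_at(k3,hall)}
          = {at(hall), key_at(k3,hall), open(d_hall_office)}

== RESULT ==
["at(hall)", "key_at(k3,hall)", "open(d_hall_office)"]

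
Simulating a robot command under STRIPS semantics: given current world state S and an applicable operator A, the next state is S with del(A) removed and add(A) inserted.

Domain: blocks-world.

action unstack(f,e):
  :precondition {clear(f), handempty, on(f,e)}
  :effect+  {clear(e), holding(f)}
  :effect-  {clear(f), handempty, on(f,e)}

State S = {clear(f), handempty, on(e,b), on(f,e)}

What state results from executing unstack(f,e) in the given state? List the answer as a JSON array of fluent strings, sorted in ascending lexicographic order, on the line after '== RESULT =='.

Compute (S \ del) ∪ add:
  pre ⊆ S: {clear(f), handempty, on(f,e)} ⊆ S  — applicable
  S \ del = {on(e,b)}
  ∪ add   = {clear(e), holding(f), on(e,b)}

== RESULT ==
["clear(e)", "holding(f)", "on(e,b)"]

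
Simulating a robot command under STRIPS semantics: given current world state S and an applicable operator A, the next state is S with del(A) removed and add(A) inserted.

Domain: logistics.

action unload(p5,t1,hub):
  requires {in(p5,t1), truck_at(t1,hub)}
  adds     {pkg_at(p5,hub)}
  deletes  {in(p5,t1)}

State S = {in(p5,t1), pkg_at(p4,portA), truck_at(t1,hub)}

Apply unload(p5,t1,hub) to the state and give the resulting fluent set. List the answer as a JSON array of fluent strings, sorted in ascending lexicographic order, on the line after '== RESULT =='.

Progress:
  pre ⊆ S: {in(p5,t1), truck_at(t1,hub)} ⊆ S  — applicable
  S \ del = {pkg_at(p4,portA), truck_at(t1,hub)}
  ∪ add   = {pkg_at(p4,portA), pkg_at(p5,hub), truck_at(t1,hub)}

== RESULT ==
["pkg_at(p4,portA)", "pkg_at(p5,hub)", "truck_at(t1,hub)"]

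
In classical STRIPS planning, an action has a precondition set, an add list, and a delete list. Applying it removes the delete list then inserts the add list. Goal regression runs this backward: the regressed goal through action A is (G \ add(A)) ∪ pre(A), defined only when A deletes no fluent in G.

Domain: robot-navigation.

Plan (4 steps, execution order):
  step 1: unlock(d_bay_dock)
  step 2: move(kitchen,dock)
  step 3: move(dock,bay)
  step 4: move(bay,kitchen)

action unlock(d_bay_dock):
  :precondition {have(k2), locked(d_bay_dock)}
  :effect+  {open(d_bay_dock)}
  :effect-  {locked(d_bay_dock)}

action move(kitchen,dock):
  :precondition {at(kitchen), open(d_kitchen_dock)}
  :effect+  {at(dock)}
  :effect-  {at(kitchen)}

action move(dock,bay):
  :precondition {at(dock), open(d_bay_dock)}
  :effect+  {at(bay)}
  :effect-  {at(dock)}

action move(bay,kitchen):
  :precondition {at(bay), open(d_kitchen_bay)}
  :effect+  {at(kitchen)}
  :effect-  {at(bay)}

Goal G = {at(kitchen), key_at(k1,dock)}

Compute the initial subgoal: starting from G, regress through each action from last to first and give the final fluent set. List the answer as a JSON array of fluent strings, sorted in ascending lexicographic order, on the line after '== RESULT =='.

Regress step by step:
  through step 4 (move(bay,kitchen)): drop {at(kitchen)}, keep {key_at(k1,dock)}, require {at(bay), open(d_kitchen_bay)}
    → {at(bay), key_at(k1,dock), open(d_kitchen_bay)}
  through step 3 (move(dock,bay)): drop {at(bay)}, keep {key_at(k1,dock), open(d_kitchen_bay)}, require {at(dock), open(d_bay_dock)}
    → {at(dock), key_at(k1,dock), open(d_bay_dock), open(d_kitchen_bay)}
  through step 2 (move(kitchen,dock)): drop {at(dock)}, keep {key_at(k1,dock), open(d_bay_dock), open(d_kitchen_bay)}, require {at(kitchen), open(d_kitchen_dock)}
    → {at(kitchen), key_at(k1,dock), open(d_bay_dock), open(d_kitchen_bay), open(d_kitchen_dock)}
  through step 1 (unlock(d_bay_dock)): drop {open(d_bay_dock)}, keep {at(kitchen), key_at(k1,dock), open(d_kitchen_bay), open(d_kitchen_dock)}, require {have(k2), locked(d_bay_dock)}
    → {at(kitchen), have(k2), key_at(k1,dock), locked(d_bay_dock), open(d_kitchen_bay), open(d_kitchen_dock)}

== RESULT ==
["at(kitchen)", "have(k2)", "key_at(k1,dock)", "locked(d_bay_dock)", "open(d_kitchen_bay)", "open(d_kitchen_dock)"]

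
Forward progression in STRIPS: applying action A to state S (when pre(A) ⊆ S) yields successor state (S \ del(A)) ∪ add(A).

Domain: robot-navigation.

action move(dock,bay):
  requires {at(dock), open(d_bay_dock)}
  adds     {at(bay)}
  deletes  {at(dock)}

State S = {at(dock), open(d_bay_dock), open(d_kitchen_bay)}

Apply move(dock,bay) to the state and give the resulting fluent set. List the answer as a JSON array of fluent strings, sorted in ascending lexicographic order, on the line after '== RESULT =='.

Progress:
  pre ⊆ S: {at(dock), open(d_bay_dock)} ⊆ S  — applicable
  S \ del = {open(d_bay_dock), open(d_kitchen_bay)}
  ∪ add   = {at(bay), open(d_bay_dock), open(d_kitchen_bay)}

== RESULT ==
["at(bay)", "open(d_bay_dock)", "open(d_kitchen_bay)"]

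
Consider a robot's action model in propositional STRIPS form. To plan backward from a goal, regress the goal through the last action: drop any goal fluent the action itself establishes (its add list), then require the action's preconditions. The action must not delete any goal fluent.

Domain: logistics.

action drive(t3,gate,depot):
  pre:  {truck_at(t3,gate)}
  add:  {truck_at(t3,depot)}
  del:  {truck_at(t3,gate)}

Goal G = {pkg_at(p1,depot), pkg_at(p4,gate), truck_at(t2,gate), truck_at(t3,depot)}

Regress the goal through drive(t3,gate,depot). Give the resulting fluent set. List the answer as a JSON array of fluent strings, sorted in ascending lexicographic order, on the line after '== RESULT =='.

Compute (G \ add) ∪ pre:
  G ∩ del = {}  (empty — regression defined)
  G \ add = {pkg_at(p1,depot), pkg_at(p4,gate), truck_at(t2,gate), truck_at(t3,depot)} \ {truck_at(t3,depot)} = {pkg_at(p1,depot), pkg_at(p4,gate), truck_at(t2,gate)}
  ∪ pre   = {pkg_at(p1,depot), pkg_at(p4,gate), truck_at(t2,gate)} ∪ {truck_at(t3,gate)}
          = {pkg_at(p1,depot), pkg_at(p4,gate), truck_at(t2,gate), truck_at(t3,gate)}

== RESULT ==
["pkg_at(p1,depot)", "pkg_at(p4,gate)", "truck_at(t2,gate)", "truck_at(t3,gate)"]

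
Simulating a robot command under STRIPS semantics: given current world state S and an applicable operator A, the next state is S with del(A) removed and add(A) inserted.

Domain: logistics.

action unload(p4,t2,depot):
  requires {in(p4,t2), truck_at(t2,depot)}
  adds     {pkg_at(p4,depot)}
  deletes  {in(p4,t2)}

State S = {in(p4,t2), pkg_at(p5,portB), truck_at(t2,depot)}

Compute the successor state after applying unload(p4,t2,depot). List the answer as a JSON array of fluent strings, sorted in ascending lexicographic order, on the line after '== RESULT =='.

Compute (S \ del) ∪ add:
  pre ⊆ S: {in(p4,t2), truck_at(t2,depot)} ⊆ S  — applicable
  S \ del = {pkg_at(p5,portB), truck_at(t2,depot)}
  ∪ add   = {pkg_at(p4,depot), pkg_at(p5,portB), truck_at(t2,depot)}

== RESULT ==
["pkg_at(p4,depot)", "pkg_at(p5,portB)", "truck_at(t2,depot)"]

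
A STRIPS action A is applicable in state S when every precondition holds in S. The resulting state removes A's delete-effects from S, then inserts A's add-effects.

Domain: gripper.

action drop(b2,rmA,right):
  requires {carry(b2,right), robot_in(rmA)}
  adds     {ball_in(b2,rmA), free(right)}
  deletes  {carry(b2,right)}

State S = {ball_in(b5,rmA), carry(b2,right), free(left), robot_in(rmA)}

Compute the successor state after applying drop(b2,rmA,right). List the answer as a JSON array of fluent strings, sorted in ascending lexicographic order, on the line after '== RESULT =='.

Progress:
  pre ⊆ S: {carry(b2,right), robot_in(rmA)} ⊆ S  — applicable
  S \ del = {ball_in(b5,rmA), free(left), robot_in(rmA)}
  ∪ add   = {ball_in(b2,rmA), ball_in(b5,rmA), free(left), free(right), robot_in(rmA)}

== RESULT ==
["ball_in(b2,rmA)", "ball_in(b5,rmA)", "free(left)", "free(right)", "robot_in(rmA)"]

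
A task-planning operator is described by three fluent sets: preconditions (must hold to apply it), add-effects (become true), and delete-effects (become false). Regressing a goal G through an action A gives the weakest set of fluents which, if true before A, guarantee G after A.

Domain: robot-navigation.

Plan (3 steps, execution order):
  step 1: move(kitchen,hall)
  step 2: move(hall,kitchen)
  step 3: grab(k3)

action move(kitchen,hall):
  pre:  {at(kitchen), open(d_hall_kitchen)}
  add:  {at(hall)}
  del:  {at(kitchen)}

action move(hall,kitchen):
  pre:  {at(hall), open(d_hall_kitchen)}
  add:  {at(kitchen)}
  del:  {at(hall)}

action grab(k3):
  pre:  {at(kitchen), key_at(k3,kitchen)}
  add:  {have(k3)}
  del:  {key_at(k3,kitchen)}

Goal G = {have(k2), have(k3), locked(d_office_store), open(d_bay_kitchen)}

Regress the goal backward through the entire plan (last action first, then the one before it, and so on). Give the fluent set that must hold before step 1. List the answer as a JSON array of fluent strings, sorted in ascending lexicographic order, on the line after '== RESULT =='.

Regress step by step:
  through step 3 (grab(k3)): drop {have(k3)}, keep {have(k2), locked(d_office_store), open(d_bay_kitchen)}, require {at(kitchen), key_at(k3,kitchen)}
    → {at(kitchen), have(k2), key_at(k3,kitchen), locked(d_office_store), open(d_bay_kitchen)}
  through step 2 (move(hall,kitchen)): drop {at(kitchen)}, keep {have(k2), key_at(k3,kitchen), locked(d_office_store), open(d_bay_kitchen)}, require {at(hall), open(d_hall_kitchen)}
    → {at(hall), have(k2), key_at(k3,kitchen), locked(d_office_store), open(d_bay_kitchen), open(d_hall_kitchen)}
  through step 1 (move(kitchen,hall)): drop {at(hall)}, keep {have(k2), key_at(k3,kitchen), locked(d_office_store), open(d_bay_kitchen), open(d_hall_kitchen)}, require {at(kitchen), open(d_hall_kitchen)}
    → {at(kitchen), have(k2), key_at(k3,kitchen), locked(d_office_store), open(d_bay_kitchen), open(d_hall_kitchen)}

== RESULT ==
["at(kitchen)", "have(k2)", "key_at(k3,kitchen)", "locked(d_office_store)", "open(d_bay_kitchen)", "open(d_hall_kitchen)"]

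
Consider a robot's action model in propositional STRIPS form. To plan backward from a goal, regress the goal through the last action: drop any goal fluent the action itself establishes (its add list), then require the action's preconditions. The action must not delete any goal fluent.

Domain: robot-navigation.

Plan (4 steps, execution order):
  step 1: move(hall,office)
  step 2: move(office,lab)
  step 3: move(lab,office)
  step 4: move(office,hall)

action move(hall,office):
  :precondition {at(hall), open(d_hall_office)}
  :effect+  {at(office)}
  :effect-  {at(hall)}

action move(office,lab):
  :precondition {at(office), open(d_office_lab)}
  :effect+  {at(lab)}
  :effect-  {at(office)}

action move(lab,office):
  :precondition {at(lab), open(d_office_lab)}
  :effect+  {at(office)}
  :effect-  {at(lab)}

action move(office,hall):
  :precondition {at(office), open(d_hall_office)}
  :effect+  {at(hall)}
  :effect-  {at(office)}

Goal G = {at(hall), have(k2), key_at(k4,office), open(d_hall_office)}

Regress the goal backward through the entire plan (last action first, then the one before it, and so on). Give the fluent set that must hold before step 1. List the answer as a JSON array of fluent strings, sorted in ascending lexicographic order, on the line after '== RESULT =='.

Regress step by step:
  through step 4 (move(office,hall)): drop {at(hall)}, keep {have(k2), key_at(k4,office), open(d_hall_office)}, require {at(office), open(d_hall_office)}
    → {at(office), have(k2), key_at(k4,office), open(d_hall_office)}
  through step 3 (move(lab,office)): drop {at(office)}, keep {have(k2), key_at(k4,office), open(d_hall_office)}, require {at(lab), open(d_office_lab)}
    → {at(lab), have(k2), key_at(k4,office), open(d_hall_office), open(d_office_lab)}
  through step 2 (move(office,lab)): drop {at(lab)}, keep {have(k2), key_at(k4,office), open(d_hall_office), open(d_office_lab)}, require {at(office), open(d_office_lab)}
    → {at(office), have(k2), key_at(k4,office), open(d_hall_office), open(d_office_lab)}
  through step 1 (move(hall,office)): drop {at(office)}, keep {have(k2), key_at(k4,office), open(d_hall_office), open(d_office_lab)}, require {at(hall), open(d_hall_office)}
    → {at(hall), have(k2), key_at(k4,office), open(d_hall_office), open(d_office_lab)}

== RESULT ==
["at(hall)", "have(k2)", "key_at(k4,office)", "open(d_hall_office)", "open(d_office_lab)"]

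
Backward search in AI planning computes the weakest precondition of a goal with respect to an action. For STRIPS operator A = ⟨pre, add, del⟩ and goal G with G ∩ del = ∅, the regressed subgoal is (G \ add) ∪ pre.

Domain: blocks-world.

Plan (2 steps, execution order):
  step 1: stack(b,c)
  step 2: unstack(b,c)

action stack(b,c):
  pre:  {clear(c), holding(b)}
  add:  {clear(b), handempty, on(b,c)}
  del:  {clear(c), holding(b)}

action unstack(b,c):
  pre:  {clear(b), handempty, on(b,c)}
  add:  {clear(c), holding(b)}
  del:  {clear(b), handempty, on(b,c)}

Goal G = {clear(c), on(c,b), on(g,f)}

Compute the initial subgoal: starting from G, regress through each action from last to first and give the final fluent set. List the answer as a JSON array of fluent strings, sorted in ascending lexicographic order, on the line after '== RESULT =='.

Regress step by step:
  through step 2 (unstack(b,c)): drop {clear(c)}, keep {on(c,b), on(g,f)}, require {clear(b), handempty, on(b,c)}
    → {clear(b), handempty, on(b,c), on(c,b), on(g,f)}
  through step 1 (stack(b,c)): drop {clear(b), handempty, on(b,c)}, keep {on(c,b), on(g,f)}, require {clear(c), holding(b)}
    → {clear(c), holding(b), on(c,b), on(g,f)}

== RESULT ==
["clear(c)", "holding(b)", "on(c,b)", "on(g,f)"]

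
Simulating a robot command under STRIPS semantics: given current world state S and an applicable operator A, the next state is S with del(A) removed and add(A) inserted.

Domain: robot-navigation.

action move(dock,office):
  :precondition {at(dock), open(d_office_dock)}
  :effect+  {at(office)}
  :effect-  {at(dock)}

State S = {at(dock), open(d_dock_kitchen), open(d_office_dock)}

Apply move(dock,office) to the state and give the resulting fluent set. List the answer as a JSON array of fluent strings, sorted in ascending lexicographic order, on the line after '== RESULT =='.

Compute (S \ del) ∪ add:
  pre ⊆ S: {at(dock), open(d_office_dock)} ⊆ S  — applicable
  S \ del = {open(d_dock_kitchen), open(d_office_dock)}
  ∪ add   = {at(office), open(d_dock_kitchen), open(d_office_dock)}

== RESULT ==
["at(office)", "open(d_dock_kitchen)", "open(d_office_dock)"]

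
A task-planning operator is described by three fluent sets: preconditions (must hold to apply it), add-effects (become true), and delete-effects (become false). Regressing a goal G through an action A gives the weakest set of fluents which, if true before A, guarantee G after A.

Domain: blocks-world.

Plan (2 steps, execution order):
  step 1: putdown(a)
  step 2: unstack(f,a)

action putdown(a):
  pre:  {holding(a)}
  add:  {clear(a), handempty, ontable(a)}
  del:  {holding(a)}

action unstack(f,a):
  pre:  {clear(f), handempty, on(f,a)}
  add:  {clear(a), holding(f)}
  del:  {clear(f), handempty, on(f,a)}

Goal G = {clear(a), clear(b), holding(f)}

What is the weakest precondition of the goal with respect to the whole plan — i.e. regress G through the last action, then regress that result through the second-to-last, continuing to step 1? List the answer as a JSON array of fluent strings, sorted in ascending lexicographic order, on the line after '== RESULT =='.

Regress step by step:
  through step 2 (unstack(f,a)): drop {clear(a), holding(f)}, keep {clear(b)}, require {clear(f), handempty, on(f,a)}
    → {clear(b), clear(f), handempty, on(f,a)}
  through step 1 (putdown(a)): drop {handempty}, keep {clear(b), clear(f), on(f,a)}, require {holding(a)}
    → {clear(b), clear(f), holding(a), on(f,a)}

== RESULT ==
["clear(b)", "clear(f)", "holding(a)", "on(f,a)"]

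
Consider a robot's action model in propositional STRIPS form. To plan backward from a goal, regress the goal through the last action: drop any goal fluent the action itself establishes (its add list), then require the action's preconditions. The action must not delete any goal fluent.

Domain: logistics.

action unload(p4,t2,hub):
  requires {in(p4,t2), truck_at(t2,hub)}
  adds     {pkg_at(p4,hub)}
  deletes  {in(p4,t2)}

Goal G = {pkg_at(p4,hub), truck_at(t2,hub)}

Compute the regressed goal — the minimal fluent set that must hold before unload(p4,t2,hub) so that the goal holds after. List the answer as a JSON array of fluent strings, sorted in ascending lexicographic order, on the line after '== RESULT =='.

Regress:
  G ∩ del = {}  (empty — regression defined)
  G \ add = {pkg_at(p4,hub), truck_at(t2,hub)} \ {pkg_at(p4,hub)} = {truck_at(t2,hub)}
  ∪ pre   = {truck_at(t2,hub)} ∪ {in(p4,t2), truck_at(t2,hub)}
          = {in(p4,t2), truck_at(t2,hub)}

== RESULT ==
["in(p4,t2)", "truck_at(t2,hub)"]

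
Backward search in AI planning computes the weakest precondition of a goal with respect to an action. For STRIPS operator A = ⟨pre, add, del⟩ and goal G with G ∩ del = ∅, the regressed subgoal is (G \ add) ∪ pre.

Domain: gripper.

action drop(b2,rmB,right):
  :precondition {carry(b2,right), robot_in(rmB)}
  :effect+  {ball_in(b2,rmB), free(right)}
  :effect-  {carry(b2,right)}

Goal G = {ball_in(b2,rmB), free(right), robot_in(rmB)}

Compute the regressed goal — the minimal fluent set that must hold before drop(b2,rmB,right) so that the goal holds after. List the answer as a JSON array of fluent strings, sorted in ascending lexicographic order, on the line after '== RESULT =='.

Regress:
  G ∩ del = {}  (empty — regression defined)
  G \ add = {ball_in(b2,rmB), free(right), robot_in(rmB)} \ {ball_in(b2,rmB), free(right)} = {robot_in(rmB)}
  ∪ pre   = {robot_in(rmB)} ∪ {carry(b2,right), robot_in(rmB)}
          = {carry(b2,right), robot_in(rmB)}

== RESULT ==
["carry(b2,right)", "robot_in(rmB)"]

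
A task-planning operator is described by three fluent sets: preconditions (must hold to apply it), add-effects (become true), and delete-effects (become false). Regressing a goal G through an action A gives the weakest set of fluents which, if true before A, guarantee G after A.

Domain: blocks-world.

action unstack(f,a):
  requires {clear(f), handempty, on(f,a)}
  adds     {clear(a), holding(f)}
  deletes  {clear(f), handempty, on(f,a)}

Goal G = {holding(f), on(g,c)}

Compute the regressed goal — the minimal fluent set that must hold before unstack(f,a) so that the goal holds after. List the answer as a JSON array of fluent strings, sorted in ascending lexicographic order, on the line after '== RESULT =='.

Regress:
  G ∩ del = {}  (empty — regression defined)
  G \ add = {holding(f), on(g,c)} \ {clear(a), holding(f)} = {on(g,c)}
  ∪ pre   = {on(g,c)} ∪ {clear(f), handempty, on(f,a)}
          = {clear(f), handempty, on(f,a), on(g,c)}

== RESULT ==
["clear(f)", "handempty", "on(f,a)", "on(g,c)"]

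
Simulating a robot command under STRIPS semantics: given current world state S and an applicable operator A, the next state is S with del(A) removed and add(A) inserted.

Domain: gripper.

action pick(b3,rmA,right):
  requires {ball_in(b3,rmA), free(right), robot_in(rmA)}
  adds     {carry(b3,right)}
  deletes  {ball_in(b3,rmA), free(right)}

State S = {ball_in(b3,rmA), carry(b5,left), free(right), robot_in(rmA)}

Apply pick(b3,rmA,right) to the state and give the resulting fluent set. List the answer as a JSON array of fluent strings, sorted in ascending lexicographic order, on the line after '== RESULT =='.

Compute (S \ del) ∪ add:
  pre ⊆ S: {ball_in(b3,rmA), free(right), robot_in(rmA)} ⊆ S  — applicable
  S \ del = {carry(b5,left), robot_in(rmA)}
  ∪ add   = {carry(b3,right), carry(b5,left), robot_in(rmA)}

== RESULT ==
["carry(b3,right)", "carry(b5,left)", "robot_in(rmA)"]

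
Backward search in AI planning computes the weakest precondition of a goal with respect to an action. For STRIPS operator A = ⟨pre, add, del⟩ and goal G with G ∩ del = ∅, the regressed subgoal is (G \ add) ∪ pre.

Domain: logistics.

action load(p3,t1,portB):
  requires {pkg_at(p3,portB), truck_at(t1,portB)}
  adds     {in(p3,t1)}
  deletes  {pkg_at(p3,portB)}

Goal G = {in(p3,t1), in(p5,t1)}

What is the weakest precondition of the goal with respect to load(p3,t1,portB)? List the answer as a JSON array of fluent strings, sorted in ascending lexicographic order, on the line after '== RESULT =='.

Regress:
  G ∩ del = {}  (empty — regression defined)
  G \ add = {in(p3,t1), in(p5,t1)} \ {in(p3,t1)} = {in(p5,t1)}
  ∪ pre   = {in(p5,t1)} ∪ {pkg_at(p3,portB), truck_at(t1,portB)}
          = {in(p5,t1), pkg_at(p3,portB), truck_at(t1,portB)}

== RESULT ==
["in(p5,t1)", "pkg_at(p3,portB)", "truck_at(t1,portB)"]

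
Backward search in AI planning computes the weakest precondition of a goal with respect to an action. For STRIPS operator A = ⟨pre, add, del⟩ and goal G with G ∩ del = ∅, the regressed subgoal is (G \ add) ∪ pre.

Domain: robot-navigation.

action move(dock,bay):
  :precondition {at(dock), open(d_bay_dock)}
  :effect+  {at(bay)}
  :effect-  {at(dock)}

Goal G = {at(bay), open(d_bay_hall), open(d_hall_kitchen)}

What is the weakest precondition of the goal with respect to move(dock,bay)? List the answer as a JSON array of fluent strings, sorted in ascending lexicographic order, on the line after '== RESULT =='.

Compute (G \ add) ∪ pre:
  G ∩ del = {}  (empty — regression defined)
  G \ add = {at(bay), open(d_bay_hall), open(d_hall_kitchen)} \ {at(bay)} = {open(d_bay_hall), open(d_hall_kitchen)}
  ∪ pre   = {open(d_bay_hall), open(d_hall_kitchen)} ∪ {at(dock), open(d_bay_dock)}
          = {at(dock), open(d_bay_dock), open(d_bay_hall), open(d_hall_kitchen)}

== RESULT ==
["at(dock)", "open(d_bay_dock)", "open(d_bay_hall)", "open(d_hall_kitchen)"]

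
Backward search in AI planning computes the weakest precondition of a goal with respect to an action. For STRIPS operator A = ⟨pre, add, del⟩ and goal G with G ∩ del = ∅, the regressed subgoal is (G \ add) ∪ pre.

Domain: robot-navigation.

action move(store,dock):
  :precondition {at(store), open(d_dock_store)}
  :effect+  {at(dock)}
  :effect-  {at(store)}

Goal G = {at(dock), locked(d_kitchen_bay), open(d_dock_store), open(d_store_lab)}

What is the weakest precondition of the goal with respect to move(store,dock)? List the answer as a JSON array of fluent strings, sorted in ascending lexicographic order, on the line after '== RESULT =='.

Compute (G \ add) ∪ pre:
  G ∩ del = {}  (empty — regression defined)
  G \ add = {at(dock), locked(d_kitchen_bay), open(d_dock_store), open(d_store_lab)} \ {at(dock)} = {locked(d_kitchen_bay), open(d_dock_store), open(d_store_lab)}
  ∪ pre   = {locked(d_kitchen_bay), open(d_dock_store), open(d_store_lab)} ∪ {at(store), open(d_dock_store)}
          = {at(store), locked(d_kitchen_bay), open(d_dock_store), open(d_store_lab)}

== RESULT ==
["at(store)", "locked(d_kitchen_bay)", "open(d_dock_store)", "open(d_store_lab)"]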